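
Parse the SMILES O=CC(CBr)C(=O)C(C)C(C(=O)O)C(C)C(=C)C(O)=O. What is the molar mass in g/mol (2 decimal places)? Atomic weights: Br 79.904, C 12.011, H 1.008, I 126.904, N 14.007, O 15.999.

First, the molecular formula is C13H17BrO6 (counting implicit H from valence).
  Br: 1 × 79.904 = 79.904
  C: 13 × 12.011 = 156.143
  H: 17 × 1.008 = 17.136
  O: 6 × 15.999 = 95.994
Sum: 1×79.904 + 13×12.011 + 17×1.008 + 6×15.999 = 349.177 → 349.18 g/mol.

349.18 g/mol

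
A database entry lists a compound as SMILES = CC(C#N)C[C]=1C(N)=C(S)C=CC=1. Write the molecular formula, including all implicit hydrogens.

Walk through each heavy atom and fill implicit hydrogens from standard valence (C 4, N 3, O 2, S 2, halogen 1):
  atom 1: C, bond orders sum to 1 (valence 4) → 3 H
  atom 2: C, bond orders sum to 3 (valence 4) → 1 H
  atom 3: C, bond orders sum to 4 (valence 4) → 0 H
  atom 4: N, bond orders sum to 3 (valence 3) → 0 H
  atom 5: C, bond orders sum to 2 (valence 4) → 2 H
  atom 6: C with explicit H count 0
  atom 7: C, bond orders sum to 4 (valence 4) → 0 H
  atom 8: N, bond orders sum to 1 (valence 3) → 2 H
  atom 9: C, bond orders sum to 4 (valence 4) → 0 H
  atom 10: S, bond orders sum to 1 (valence 2) → 1 H
  atom 11: C, bond orders sum to 3 (valence 4) → 1 H
  atom 12: C, bond orders sum to 3 (valence 4) → 1 H
  atom 13: C, bond orders sum to 3 (valence 4) → 1 H
Totals → C:10, H:12, N:2, S:1.
In Hill order: C10H12N2S.

C10H12N2S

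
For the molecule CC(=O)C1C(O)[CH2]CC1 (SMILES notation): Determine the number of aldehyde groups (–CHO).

Scan the SMILES for the aldehyde motif — none present.
Groups that are present: 1 hydroxyl, 1 ketone.

0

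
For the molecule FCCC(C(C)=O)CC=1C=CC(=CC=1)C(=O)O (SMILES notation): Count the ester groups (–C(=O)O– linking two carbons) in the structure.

Scan the SMILES for the ester motif — none present.
Groups that are present: 1 carboxylic acid, 1 ketone.

0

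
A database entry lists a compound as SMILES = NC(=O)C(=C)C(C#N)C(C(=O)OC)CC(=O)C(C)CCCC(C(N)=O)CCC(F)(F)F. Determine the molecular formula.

Walk through each heavy atom and fill implicit hydrogens from standard valence (C 4, N 3, O 2, S 2, halogen 1):
  atom 1: N, bond orders sum to 1 (valence 3) → 2 H
  atom 2: C, bond orders sum to 4 (valence 4) → 0 H
  atom 3: O, bond orders sum to 2 (valence 2) → 0 H
  atom 4: C, bond orders sum to 4 (valence 4) → 0 H
  atom 5: C, bond orders sum to 2 (valence 4) → 2 H
  atom 6: C, bond orders sum to 3 (valence 4) → 1 H
  atom 7: C, bond orders sum to 4 (valence 4) → 0 H
  atom 8: N, bond orders sum to 3 (valence 3) → 0 H
  atom 9: C, bond orders sum to 3 (valence 4) → 1 H
  atom 10: C, bond orders sum to 4 (valence 4) → 0 H
  atom 11: O, bond orders sum to 2 (valence 2) → 0 H
  atom 12: O, bond orders sum to 2 (valence 2) → 0 H
  atom 13: C, bond orders sum to 1 (valence 4) → 3 H
  atom 14: C, bond orders sum to 2 (valence 4) → 2 H
  atom 15: C, bond orders sum to 4 (valence 4) → 0 H
  atom 16: O, bond orders sum to 2 (valence 2) → 0 H
  atom 17: C, bond orders sum to 3 (valence 4) → 1 H
  atom 18: C, bond orders sum to 1 (valence 4) → 3 H
  atom 19: C, bond orders sum to 2 (valence 4) → 2 H
  atom 20: C, bond orders sum to 2 (valence 4) → 2 H
  atom 21: C, bond orders sum to 2 (valence 4) → 2 H
  atom 22: C, bond orders sum to 3 (valence 4) → 1 H
  atom 23: C, bond orders sum to 4 (valence 4) → 0 H
  atom 24: N, bond orders sum to 1 (valence 3) → 2 H
  atom 25: O, bond orders sum to 2 (valence 2) → 0 H
  atom 26: C, bond orders sum to 2 (valence 4) → 2 H
  atom 27: C, bond orders sum to 2 (valence 4) → 2 H
  atom 28: C, bond orders sum to 4 (valence 4) → 0 H
  atom 29: F (halogen, monovalent) → 0 H
  atom 30: F (halogen, monovalent) → 0 H
  atom 31: F (halogen, monovalent) → 0 H
Totals → C:20, H:28, F:3, N:3, O:5.

C20H28F3N3O5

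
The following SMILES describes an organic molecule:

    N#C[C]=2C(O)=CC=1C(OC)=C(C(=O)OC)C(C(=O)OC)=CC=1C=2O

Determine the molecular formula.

Walk through each heavy atom and fill implicit hydrogens from standard valence (C 4, N 3, O 2, S 2, halogen 1):
  atom 1: N, bond orders sum to 3 (valence 3) → 0 H
  atom 2: C, bond orders sum to 4 (valence 4) → 0 H
  atom 3: C with explicit H count 0
  atom 4: C, bond orders sum to 4 (valence 4) → 0 H
  atom 5: O, bond orders sum to 1 (valence 2) → 1 H
  atom 6: C, bond orders sum to 3 (valence 4) → 1 H
  atom 7: C, bond orders sum to 4 (valence 4) → 0 H
  atom 8: C, bond orders sum to 4 (valence 4) → 0 H
  atom 9: O, bond orders sum to 2 (valence 2) → 0 H
  atom 10: C, bond orders sum to 1 (valence 4) → 3 H
  atom 11: C, bond orders sum to 4 (valence 4) → 0 H
  atom 12: C, bond orders sum to 4 (valence 4) → 0 H
  atom 13: O, bond orders sum to 2 (valence 2) → 0 H
  atom 14: O, bond orders sum to 2 (valence 2) → 0 H
  atom 15: C, bond orders sum to 1 (valence 4) → 3 H
  atom 16: C, bond orders sum to 4 (valence 4) → 0 H
  atom 17: C, bond orders sum to 4 (valence 4) → 0 H
  atom 18: O, bond orders sum to 2 (valence 2) → 0 H
  atom 19: O, bond orders sum to 2 (valence 2) → 0 H
  atom 20: C, bond orders sum to 1 (valence 4) → 3 H
  atom 21: C, bond orders sum to 3 (valence 4) → 1 H
  atom 22: C, bond orders sum to 4 (valence 4) → 0 H
  atom 23: C, bond orders sum to 4 (valence 4) → 0 H
  atom 24: O, bond orders sum to 1 (valence 2) → 1 H
Totals → C:16, H:13, N:1, O:7.
In Hill order: C16H13NO7.

C16H13NO7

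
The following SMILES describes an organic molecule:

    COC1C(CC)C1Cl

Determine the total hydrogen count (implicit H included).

Walk through each heavy atom and fill implicit hydrogens from standard valence (C 4, N 3, O 2, S 2, halogen 1):
  atom 1: C, bond orders sum to 1 (valence 4) → 3 H
  atom 2: O, bond orders sum to 2 (valence 2) → 0 H
  atom 3: C, bond orders sum to 3 (valence 4) → 1 H
  atom 4: C, bond orders sum to 3 (valence 4) → 1 H
  atom 5: C, bond orders sum to 2 (valence 4) → 2 H
  atom 6: C, bond orders sum to 1 (valence 4) → 3 H
  atom 7: C, bond orders sum to 3 (valence 4) → 1 H
  atom 8: Cl (halogen, monovalent) → 0 H
Total hydrogens: 11.

11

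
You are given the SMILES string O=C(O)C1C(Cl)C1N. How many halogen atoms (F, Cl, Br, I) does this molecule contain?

Halogen atoms appear at heavy-atom position 6 (1×Cl).
Other groups present: 1 carboxylic acid, 1 primary amine.
Halogen count: 1.

1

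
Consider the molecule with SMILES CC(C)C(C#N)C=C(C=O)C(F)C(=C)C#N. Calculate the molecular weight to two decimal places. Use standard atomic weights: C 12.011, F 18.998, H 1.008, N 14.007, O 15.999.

220.25 g/mol

First, the molecular formula is C12H13FN2O (counting implicit H from valence).
  C: 12 × 12.011 = 144.132
  F: 1 × 18.998 = 18.998
  H: 13 × 1.008 = 13.104
  N: 2 × 14.007 = 28.014
  O: 1 × 15.999 = 15.999
Sum: 12×12.011 + 1×18.998 + 13×1.008 + 2×14.007 + 1×15.999 = 220.247 → 220.25 g/mol.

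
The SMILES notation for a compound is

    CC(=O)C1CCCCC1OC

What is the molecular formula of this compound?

C9H16O2

Walk through each heavy atom and fill implicit hydrogens from standard valence (C 4, N 3, O 2, S 2, halogen 1):
  atom 1: C, bond orders sum to 1 (valence 4) → 3 H
  atom 2: C, bond orders sum to 4 (valence 4) → 0 H
  atom 3: O, bond orders sum to 2 (valence 2) → 0 H
  atom 4: C, bond orders sum to 3 (valence 4) → 1 H
  atom 5: C, bond orders sum to 2 (valence 4) → 2 H
  atom 6: C, bond orders sum to 2 (valence 4) → 2 H
  atom 7: C, bond orders sum to 2 (valence 4) → 2 H
  atom 8: C, bond orders sum to 2 (valence 4) → 2 H
  atom 9: C, bond orders sum to 3 (valence 4) → 1 H
  atom 10: O, bond orders sum to 2 (valence 2) → 0 H
  atom 11: C, bond orders sum to 1 (valence 4) → 3 H
Totals → C:9, H:16, O:2.
In Hill order: C9H16O2.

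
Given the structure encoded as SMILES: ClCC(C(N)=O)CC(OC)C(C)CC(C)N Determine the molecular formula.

C11H23ClN2O2

Walk through each heavy atom and fill implicit hydrogens from standard valence (C 4, N 3, O 2, S 2, halogen 1):
  atom 1: Cl (halogen, monovalent) → 0 H
  atom 2: C, bond orders sum to 2 (valence 4) → 2 H
  atom 3: C, bond orders sum to 3 (valence 4) → 1 H
  atom 4: C, bond orders sum to 4 (valence 4) → 0 H
  atom 5: N, bond orders sum to 1 (valence 3) → 2 H
  atom 6: O, bond orders sum to 2 (valence 2) → 0 H
  atom 7: C, bond orders sum to 2 (valence 4) → 2 H
  atom 8: C, bond orders sum to 3 (valence 4) → 1 H
  atom 9: O, bond orders sum to 2 (valence 2) → 0 H
  atom 10: C, bond orders sum to 1 (valence 4) → 3 H
  atom 11: C, bond orders sum to 3 (valence 4) → 1 H
  atom 12: C, bond orders sum to 1 (valence 4) → 3 H
  atom 13: C, bond orders sum to 2 (valence 4) → 2 H
  atom 14: C, bond orders sum to 3 (valence 4) → 1 H
  atom 15: C, bond orders sum to 1 (valence 4) → 3 H
  atom 16: N, bond orders sum to 1 (valence 3) → 2 H
Totals → C:11, H:23, Cl:1, N:2, O:2.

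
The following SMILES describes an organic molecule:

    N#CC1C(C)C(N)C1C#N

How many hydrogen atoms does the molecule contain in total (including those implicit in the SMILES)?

9

Walk through each heavy atom and fill implicit hydrogens from standard valence (C 4, N 3, O 2, S 2, halogen 1):
  atom 1: N, bond orders sum to 3 (valence 3) → 0 H
  atom 2: C, bond orders sum to 4 (valence 4) → 0 H
  atom 3: C, bond orders sum to 3 (valence 4) → 1 H
  atom 4: C, bond orders sum to 3 (valence 4) → 1 H
  atom 5: C, bond orders sum to 1 (valence 4) → 3 H
  atom 6: C, bond orders sum to 3 (valence 4) → 1 H
  atom 7: N, bond orders sum to 1 (valence 3) → 2 H
  atom 8: C, bond orders sum to 3 (valence 4) → 1 H
  atom 9: C, bond orders sum to 4 (valence 4) → 0 H
  atom 10: N, bond orders sum to 3 (valence 3) → 0 H
Total hydrogens: 9.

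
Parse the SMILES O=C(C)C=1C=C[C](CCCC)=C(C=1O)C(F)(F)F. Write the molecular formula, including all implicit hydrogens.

C13H15F3O2

Walk through each heavy atom and fill implicit hydrogens from standard valence (C 4, N 3, O 2, S 2, halogen 1):
  atom 1: O, bond orders sum to 2 (valence 2) → 0 H
  atom 2: C, bond orders sum to 4 (valence 4) → 0 H
  atom 3: C, bond orders sum to 1 (valence 4) → 3 H
  atom 4: C, bond orders sum to 4 (valence 4) → 0 H
  atom 5: C, bond orders sum to 3 (valence 4) → 1 H
  atom 6: C, bond orders sum to 3 (valence 4) → 1 H
  atom 7: C with explicit H count 0
  atom 8: C, bond orders sum to 2 (valence 4) → 2 H
  atom 9: C, bond orders sum to 2 (valence 4) → 2 H
  atom 10: C, bond orders sum to 2 (valence 4) → 2 H
  atom 11: C, bond orders sum to 1 (valence 4) → 3 H
  atom 12: C, bond orders sum to 4 (valence 4) → 0 H
  atom 13: C, bond orders sum to 4 (valence 4) → 0 H
  atom 14: O, bond orders sum to 1 (valence 2) → 1 H
  atom 15: C, bond orders sum to 4 (valence 4) → 0 H
  atom 16: F (halogen, monovalent) → 0 H
  atom 17: F (halogen, monovalent) → 0 H
  atom 18: F (halogen, monovalent) → 0 H
Totals → C:13, H:15, F:3, O:2.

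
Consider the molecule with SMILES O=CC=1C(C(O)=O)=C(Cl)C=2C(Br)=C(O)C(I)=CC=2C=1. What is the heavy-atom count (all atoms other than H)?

19

Every atom symbol written in the SMILES (organic subset) is one heavy atom; implicit H are not written.
Heavy atoms by element → Br:1, C:12, Cl:1, I:1, O:4.
Total: 19.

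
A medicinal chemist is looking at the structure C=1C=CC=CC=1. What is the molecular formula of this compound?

C6H6

Walk through each heavy atom and fill implicit hydrogens from standard valence (C 4, N 3, O 2, S 2, halogen 1):
  atom 1: C, bond orders sum to 3 (valence 4) → 1 H
  atom 2: C, bond orders sum to 3 (valence 4) → 1 H
  atom 3: C, bond orders sum to 3 (valence 4) → 1 H
  atom 4: C, bond orders sum to 3 (valence 4) → 1 H
  atom 5: C, bond orders sum to 3 (valence 4) → 1 H
  atom 6: C, bond orders sum to 3 (valence 4) → 1 H
Totals → C:6, H:6.
In Hill order: C6H6.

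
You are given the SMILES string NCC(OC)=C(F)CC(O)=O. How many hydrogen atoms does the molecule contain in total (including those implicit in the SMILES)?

10

Walk through each heavy atom and fill implicit hydrogens from standard valence (C 4, N 3, O 2, S 2, halogen 1):
  atom 1: N, bond orders sum to 1 (valence 3) → 2 H
  atom 2: C, bond orders sum to 2 (valence 4) → 2 H
  atom 3: C, bond orders sum to 4 (valence 4) → 0 H
  atom 4: O, bond orders sum to 2 (valence 2) → 0 H
  atom 5: C, bond orders sum to 1 (valence 4) → 3 H
  atom 6: C, bond orders sum to 4 (valence 4) → 0 H
  atom 7: F (halogen, monovalent) → 0 H
  atom 8: C, bond orders sum to 2 (valence 4) → 2 H
  atom 9: C, bond orders sum to 4 (valence 4) → 0 H
  atom 10: O, bond orders sum to 1 (valence 2) → 1 H
  atom 11: O, bond orders sum to 2 (valence 2) → 0 H
Total hydrogens: 10.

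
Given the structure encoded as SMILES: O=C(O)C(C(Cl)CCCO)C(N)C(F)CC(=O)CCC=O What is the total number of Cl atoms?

Scan the SMILES for Cl atoms (remember two-letter symbols like Cl and Br are single atoms).
Chlorine count: 1.

1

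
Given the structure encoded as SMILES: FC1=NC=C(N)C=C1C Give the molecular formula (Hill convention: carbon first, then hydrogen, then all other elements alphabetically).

Walk through each heavy atom and fill implicit hydrogens from standard valence (C 4, N 3, O 2, S 2, halogen 1):
  atom 1: F (halogen, monovalent) → 0 H
  atom 2: C, bond orders sum to 4 (valence 4) → 0 H
  atom 3: N, bond orders sum to 3 (valence 3) → 0 H
  atom 4: C, bond orders sum to 3 (valence 4) → 1 H
  atom 5: C, bond orders sum to 4 (valence 4) → 0 H
  atom 6: N, bond orders sum to 1 (valence 3) → 2 H
  atom 7: C, bond orders sum to 3 (valence 4) → 1 H
  atom 8: C, bond orders sum to 4 (valence 4) → 0 H
  atom 9: C, bond orders sum to 1 (valence 4) → 3 H
Totals → C:6, H:7, F:1, N:2.
In Hill order: C6H7FN2.

C6H7FN2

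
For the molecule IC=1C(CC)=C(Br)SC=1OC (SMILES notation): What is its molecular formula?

Walk through each heavy atom and fill implicit hydrogens from standard valence (C 4, N 3, O 2, S 2, halogen 1):
  atom 1: I (halogen, monovalent) → 0 H
  atom 2: C, bond orders sum to 4 (valence 4) → 0 H
  atom 3: C, bond orders sum to 4 (valence 4) → 0 H
  atom 4: C, bond orders sum to 2 (valence 4) → 2 H
  atom 5: C, bond orders sum to 1 (valence 4) → 3 H
  atom 6: C, bond orders sum to 4 (valence 4) → 0 H
  atom 7: Br (halogen, monovalent) → 0 H
  atom 8: S, bond orders sum to 2 (valence 2) → 0 H
  atom 9: C, bond orders sum to 4 (valence 4) → 0 H
  atom 10: O, bond orders sum to 2 (valence 2) → 0 H
  atom 11: C, bond orders sum to 1 (valence 4) → 3 H
Totals → C:7, H:8, Br:1, I:1, O:1, S:1.
In Hill order: C7H8BrIOS.

C7H8BrIOS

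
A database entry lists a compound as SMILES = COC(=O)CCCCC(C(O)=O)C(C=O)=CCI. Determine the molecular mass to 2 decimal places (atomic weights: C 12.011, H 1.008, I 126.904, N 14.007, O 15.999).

368.17 g/mol

First, the molecular formula is C12H17IO5 (counting implicit H from valence).
  C: 12 × 12.011 = 144.132
  H: 17 × 1.008 = 17.136
  I: 1 × 126.904 = 126.904
  O: 5 × 15.999 = 79.995
Sum: 12×12.011 + 17×1.008 + 1×126.904 + 5×15.999 = 368.167 → 368.17 g/mol.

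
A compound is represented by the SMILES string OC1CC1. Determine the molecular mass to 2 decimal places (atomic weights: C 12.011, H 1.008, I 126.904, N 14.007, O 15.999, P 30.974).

58.08 g/mol

First, the molecular formula is C3H6O (counting implicit H from valence).
  C: 3 × 12.011 = 36.033
  H: 6 × 1.008 = 6.048
  O: 1 × 15.999 = 15.999
Sum: 3×12.011 + 6×1.008 + 1×15.999 = 58.080 → 58.08 g/mol.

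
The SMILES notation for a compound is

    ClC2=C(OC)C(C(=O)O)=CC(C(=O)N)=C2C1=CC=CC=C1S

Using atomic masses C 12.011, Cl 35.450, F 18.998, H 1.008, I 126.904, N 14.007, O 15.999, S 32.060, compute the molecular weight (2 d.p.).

337.77 g/mol

First, the molecular formula is C15H12ClNO4S (counting implicit H from valence).
  C: 15 × 12.011 = 180.165
  Cl: 1 × 35.450 = 35.450
  H: 12 × 1.008 = 12.096
  N: 1 × 14.007 = 14.007
  O: 4 × 15.999 = 63.996
  S: 1 × 32.060 = 32.060
Sum: 15×12.011 + 1×35.450 + 12×1.008 + 1×14.007 + 4×15.999 + 1×32.060 = 337.774 → 337.77 g/mol.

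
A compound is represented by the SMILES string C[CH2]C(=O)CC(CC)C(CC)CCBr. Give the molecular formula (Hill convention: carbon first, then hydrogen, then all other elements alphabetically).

Walk through each heavy atom and fill implicit hydrogens from standard valence (C 4, N 3, O 2, S 2, halogen 1):
  atom 1: C, bond orders sum to 1 (valence 4) → 3 H
  atom 2: C with explicit H count 2
  atom 3: C, bond orders sum to 4 (valence 4) → 0 H
  atom 4: O, bond orders sum to 2 (valence 2) → 0 H
  atom 5: C, bond orders sum to 2 (valence 4) → 2 H
  atom 6: C, bond orders sum to 3 (valence 4) → 1 H
  atom 7: C, bond orders sum to 2 (valence 4) → 2 H
  atom 8: C, bond orders sum to 1 (valence 4) → 3 H
  atom 9: C, bond orders sum to 3 (valence 4) → 1 H
  atom 10: C, bond orders sum to 2 (valence 4) → 2 H
  atom 11: C, bond orders sum to 1 (valence 4) → 3 H
  atom 12: C, bond orders sum to 2 (valence 4) → 2 H
  atom 13: C, bond orders sum to 2 (valence 4) → 2 H
  atom 14: Br (halogen, monovalent) → 0 H
Totals → C:12, H:23, Br:1, O:1.
In Hill order: C12H23BrO.

C12H23BrO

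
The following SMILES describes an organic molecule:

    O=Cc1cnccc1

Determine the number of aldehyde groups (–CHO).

The aldehyde motif appears at heavy-atom position 2 in the SMILES.
Aldehyde count: 1.

1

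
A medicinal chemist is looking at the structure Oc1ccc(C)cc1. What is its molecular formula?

Walk through each heavy atom and fill implicit hydrogens from standard valence (C 4, N 3, O 2, S 2, halogen 1); for lowercase aromatic atoms, an aromatic c carries 1 H when it has two neighbours and 0 H with three, and aromatic n carries 0 H:
  atom 1: O, bond orders sum to 1 (valence 2) → 1 H
  atom 2: aromatic c, 3 neighbours → 0 H
  atom 3: aromatic c, 2 neighbours → 1 H
  atom 4: aromatic c, 2 neighbours → 1 H
  atom 5: aromatic c, 3 neighbours → 0 H
  atom 6: C, bond orders sum to 1 (valence 4) → 3 H
  atom 7: aromatic c, 2 neighbours → 1 H
  atom 8: aromatic c, 2 neighbours → 1 H
Totals → C:7, H:8, O:1.
In Hill order: C7H8O.

C7H8O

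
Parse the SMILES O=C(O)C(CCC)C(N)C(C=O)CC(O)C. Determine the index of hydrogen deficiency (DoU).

2

Molecular formula: C11H21NO4.
DoU = (2C + 2 + N − H − X) / 2, where X is the halogen count and O/S are ignored.
    = (2·11 + 2 + 1 − 21 − 0) / 2 = 4 / 2 = 2.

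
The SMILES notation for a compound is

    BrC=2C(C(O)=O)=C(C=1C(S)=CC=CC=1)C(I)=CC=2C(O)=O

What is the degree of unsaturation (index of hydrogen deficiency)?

Degree of unsaturation = (number of rings) + (number of π bonds).
Ring closures in the SMILES: 2.
π bonds: 8 double bonds (each 1 DoU) → 8 DoU from unsaturation.
Total DoU = 2 + 8 = 10.

10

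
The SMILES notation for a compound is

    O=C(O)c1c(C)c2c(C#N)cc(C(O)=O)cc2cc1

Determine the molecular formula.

C14H9NO4

Walk through each heavy atom and fill implicit hydrogens from standard valence (C 4, N 3, O 2, S 2, halogen 1); for lowercase aromatic atoms, an aromatic c carries 1 H when it has two neighbours and 0 H with three, and aromatic n carries 0 H:
  atom 1: O, bond orders sum to 2 (valence 2) → 0 H
  atom 2: C, bond orders sum to 4 (valence 4) → 0 H
  atom 3: O, bond orders sum to 1 (valence 2) → 1 H
  atom 4: aromatic c, 3 neighbours → 0 H
  atom 5: aromatic c, 3 neighbours → 0 H
  atom 6: C, bond orders sum to 1 (valence 4) → 3 H
  atom 7: aromatic c, 3 neighbours → 0 H
  atom 8: aromatic c, 3 neighbours → 0 H
  atom 9: C, bond orders sum to 4 (valence 4) → 0 H
  atom 10: N, bond orders sum to 3 (valence 3) → 0 H
  atom 11: aromatic c, 2 neighbours → 1 H
  atom 12: aromatic c, 3 neighbours → 0 H
  atom 13: C, bond orders sum to 4 (valence 4) → 0 H
  atom 14: O, bond orders sum to 1 (valence 2) → 1 H
  atom 15: O, bond orders sum to 2 (valence 2) → 0 H
  atom 16: aromatic c, 2 neighbours → 1 H
  atom 17: aromatic c, 3 neighbours → 0 H
  atom 18: aromatic c, 2 neighbours → 1 H
  atom 19: aromatic c, 2 neighbours → 1 H
Totals → C:14, H:9, N:1, O:4.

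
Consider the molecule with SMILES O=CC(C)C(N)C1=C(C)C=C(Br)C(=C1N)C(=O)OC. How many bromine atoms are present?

1

Scan the SMILES for Br atoms (remember two-letter symbols like Cl and Br are single atoms).
Bromine count: 1.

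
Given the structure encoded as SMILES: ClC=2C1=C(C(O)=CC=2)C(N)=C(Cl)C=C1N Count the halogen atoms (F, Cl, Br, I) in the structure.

2

Halogen atoms appear at heavy-atom positions 1, 12 (2×Cl).
Other groups present: 1 hydroxyl, 2 primary amine.
Halogen count: 2.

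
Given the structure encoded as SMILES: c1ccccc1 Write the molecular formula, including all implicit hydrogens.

Walk through each heavy atom and fill implicit hydrogens from standard valence (C 4, N 3, O 2, S 2, halogen 1); for lowercase aromatic atoms, an aromatic c carries 1 H when it has two neighbours and 0 H with three, and aromatic n carries 0 H:
  atom 1: aromatic c, 2 neighbours → 1 H
  atom 2: aromatic c, 2 neighbours → 1 H
  atom 3: aromatic c, 2 neighbours → 1 H
  atom 4: aromatic c, 2 neighbours → 1 H
  atom 5: aromatic c, 2 neighbours → 1 H
  atom 6: aromatic c, 2 neighbours → 1 H
Totals → C:6, H:6.

C6H6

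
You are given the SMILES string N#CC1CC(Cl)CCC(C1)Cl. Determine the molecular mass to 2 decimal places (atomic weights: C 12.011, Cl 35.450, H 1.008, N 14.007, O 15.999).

First, the molecular formula is C8H11Cl2N (counting implicit H from valence).
  C: 8 × 12.011 = 96.088
  Cl: 2 × 35.450 = 70.900
  H: 11 × 1.008 = 11.088
  N: 1 × 14.007 = 14.007
Sum: 8×12.011 + 2×35.450 + 11×1.008 + 1×14.007 = 192.083 → 192.08 g/mol.

192.08 g/mol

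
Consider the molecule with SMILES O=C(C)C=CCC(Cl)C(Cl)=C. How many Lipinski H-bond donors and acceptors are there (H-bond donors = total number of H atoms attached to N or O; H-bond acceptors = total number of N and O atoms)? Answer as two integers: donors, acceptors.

Donors: find every N or O and count the H atoms it carries.
  atom 1 (O): bond orders sum to 2 → 0 H
Lipinski HBD = 0.
Acceptors: N atoms = 0, O atoms = 1 → HBA = 1.

0, 1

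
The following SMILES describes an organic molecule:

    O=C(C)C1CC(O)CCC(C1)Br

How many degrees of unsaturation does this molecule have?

Molecular formula: C9H15BrO2.
DoU = (2C + 2 + N − H − X) / 2, where X is the halogen count and O/S are ignored.
    = (2·9 + 2 + 0 − 15 − 1) / 2 = 4 / 2 = 2.

2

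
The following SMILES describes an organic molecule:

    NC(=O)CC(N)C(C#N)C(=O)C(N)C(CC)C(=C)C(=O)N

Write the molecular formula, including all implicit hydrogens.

C13H21N5O3

Walk through each heavy atom and fill implicit hydrogens from standard valence (C 4, N 3, O 2, S 2, halogen 1):
  atom 1: N, bond orders sum to 1 (valence 3) → 2 H
  atom 2: C, bond orders sum to 4 (valence 4) → 0 H
  atom 3: O, bond orders sum to 2 (valence 2) → 0 H
  atom 4: C, bond orders sum to 2 (valence 4) → 2 H
  atom 5: C, bond orders sum to 3 (valence 4) → 1 H
  atom 6: N, bond orders sum to 1 (valence 3) → 2 H
  atom 7: C, bond orders sum to 3 (valence 4) → 1 H
  atom 8: C, bond orders sum to 4 (valence 4) → 0 H
  atom 9: N, bond orders sum to 3 (valence 3) → 0 H
  atom 10: C, bond orders sum to 4 (valence 4) → 0 H
  atom 11: O, bond orders sum to 2 (valence 2) → 0 H
  atom 12: C, bond orders sum to 3 (valence 4) → 1 H
  atom 13: N, bond orders sum to 1 (valence 3) → 2 H
  atom 14: C, bond orders sum to 3 (valence 4) → 1 H
  atom 15: C, bond orders sum to 2 (valence 4) → 2 H
  atom 16: C, bond orders sum to 1 (valence 4) → 3 H
  atom 17: C, bond orders sum to 4 (valence 4) → 0 H
  atom 18: C, bond orders sum to 2 (valence 4) → 2 H
  atom 19: C, bond orders sum to 4 (valence 4) → 0 H
  atom 20: O, bond orders sum to 2 (valence 2) → 0 H
  atom 21: N, bond orders sum to 1 (valence 3) → 2 H
Totals → C:13, H:21, N:5, O:3.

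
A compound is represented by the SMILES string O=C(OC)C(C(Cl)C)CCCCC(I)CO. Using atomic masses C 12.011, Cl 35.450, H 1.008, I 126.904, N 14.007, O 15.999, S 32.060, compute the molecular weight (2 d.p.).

First, the molecular formula is C11H20ClIO3 (counting implicit H from valence).
  C: 11 × 12.011 = 132.121
  Cl: 1 × 35.450 = 35.450
  H: 20 × 1.008 = 20.160
  I: 1 × 126.904 = 126.904
  O: 3 × 15.999 = 47.997
Sum: 11×12.011 + 1×35.450 + 20×1.008 + 1×126.904 + 3×15.999 = 362.632 → 362.63 g/mol.

362.63 g/mol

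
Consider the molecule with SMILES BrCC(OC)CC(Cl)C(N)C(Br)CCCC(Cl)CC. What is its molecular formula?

C13H25Br2Cl2NO

Walk through each heavy atom and fill implicit hydrogens from standard valence (C 4, N 3, O 2, S 2, halogen 1):
  atom 1: Br (halogen, monovalent) → 0 H
  atom 2: C, bond orders sum to 2 (valence 4) → 2 H
  atom 3: C, bond orders sum to 3 (valence 4) → 1 H
  atom 4: O, bond orders sum to 2 (valence 2) → 0 H
  atom 5: C, bond orders sum to 1 (valence 4) → 3 H
  atom 6: C, bond orders sum to 2 (valence 4) → 2 H
  atom 7: C, bond orders sum to 3 (valence 4) → 1 H
  atom 8: Cl (halogen, monovalent) → 0 H
  atom 9: C, bond orders sum to 3 (valence 4) → 1 H
  atom 10: N, bond orders sum to 1 (valence 3) → 2 H
  atom 11: C, bond orders sum to 3 (valence 4) → 1 H
  atom 12: Br (halogen, monovalent) → 0 H
  atom 13: C, bond orders sum to 2 (valence 4) → 2 H
  atom 14: C, bond orders sum to 2 (valence 4) → 2 H
  atom 15: C, bond orders sum to 2 (valence 4) → 2 H
  atom 16: C, bond orders sum to 3 (valence 4) → 1 H
  atom 17: Cl (halogen, monovalent) → 0 H
  atom 18: C, bond orders sum to 2 (valence 4) → 2 H
  atom 19: C, bond orders sum to 1 (valence 4) → 3 H
Totals → C:13, H:25, Br:2, Cl:2, N:1, O:1.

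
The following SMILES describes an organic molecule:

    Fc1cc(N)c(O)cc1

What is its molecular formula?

C6H6FNO

Walk through each heavy atom and fill implicit hydrogens from standard valence (C 4, N 3, O 2, S 2, halogen 1); for lowercase aromatic atoms, an aromatic c carries 1 H when it has two neighbours and 0 H with three, and aromatic n carries 0 H:
  atom 1: F (halogen, monovalent) → 0 H
  atom 2: aromatic c, 3 neighbours → 0 H
  atom 3: aromatic c, 2 neighbours → 1 H
  atom 4: aromatic c, 3 neighbours → 0 H
  atom 5: N, bond orders sum to 1 (valence 3) → 2 H
  atom 6: aromatic c, 3 neighbours → 0 H
  atom 7: O, bond orders sum to 1 (valence 2) → 1 H
  atom 8: aromatic c, 2 neighbours → 1 H
  atom 9: aromatic c, 2 neighbours → 1 H
Totals → C:6, H:6, F:1, N:1, O:1.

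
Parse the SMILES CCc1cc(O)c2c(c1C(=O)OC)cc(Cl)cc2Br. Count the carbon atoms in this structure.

14

Count every carbon token in the SMILES (each C, including those in ring-closure positions and inside branches).
Carbon count: 14.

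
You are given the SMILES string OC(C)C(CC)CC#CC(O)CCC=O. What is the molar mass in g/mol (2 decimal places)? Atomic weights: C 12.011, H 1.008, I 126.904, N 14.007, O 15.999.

212.29 g/mol

First, the molecular formula is C12H20O3 (counting implicit H from valence).
  C: 12 × 12.011 = 144.132
  H: 20 × 1.008 = 20.160
  O: 3 × 15.999 = 47.997
Sum: 12×12.011 + 20×1.008 + 3×15.999 = 212.289 → 212.29 g/mol.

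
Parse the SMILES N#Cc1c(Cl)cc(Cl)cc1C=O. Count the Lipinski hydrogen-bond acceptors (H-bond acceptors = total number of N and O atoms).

N atoms: 1; O atoms: 1.
Lipinski HBA = 1 + 1 = 2.

2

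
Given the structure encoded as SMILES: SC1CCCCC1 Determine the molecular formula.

Walk through each heavy atom and fill implicit hydrogens from standard valence (C 4, N 3, O 2, S 2, halogen 1):
  atom 1: S, bond orders sum to 1 (valence 2) → 1 H
  atom 2: C, bond orders sum to 3 (valence 4) → 1 H
  atom 3: C, bond orders sum to 2 (valence 4) → 2 H
  atom 4: C, bond orders sum to 2 (valence 4) → 2 H
  atom 5: C, bond orders sum to 2 (valence 4) → 2 H
  atom 6: C, bond orders sum to 2 (valence 4) → 2 H
  atom 7: C, bond orders sum to 2 (valence 4) → 2 H
Totals → C:6, H:12, S:1.
In Hill order: C6H12S.

C6H12S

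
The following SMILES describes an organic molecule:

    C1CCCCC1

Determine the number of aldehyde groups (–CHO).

Scan the SMILES for the aldehyde motif — none present.

0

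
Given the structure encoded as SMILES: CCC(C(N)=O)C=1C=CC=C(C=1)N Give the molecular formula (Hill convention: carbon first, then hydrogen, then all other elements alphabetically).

Walk through each heavy atom and fill implicit hydrogens from standard valence (C 4, N 3, O 2, S 2, halogen 1):
  atom 1: C, bond orders sum to 1 (valence 4) → 3 H
  atom 2: C, bond orders sum to 2 (valence 4) → 2 H
  atom 3: C, bond orders sum to 3 (valence 4) → 1 H
  atom 4: C, bond orders sum to 4 (valence 4) → 0 H
  atom 5: N, bond orders sum to 1 (valence 3) → 2 H
  atom 6: O, bond orders sum to 2 (valence 2) → 0 H
  atom 7: C, bond orders sum to 4 (valence 4) → 0 H
  atom 8: C, bond orders sum to 3 (valence 4) → 1 H
  atom 9: C, bond orders sum to 3 (valence 4) → 1 H
  atom 10: C, bond orders sum to 3 (valence 4) → 1 H
  atom 11: C, bond orders sum to 4 (valence 4) → 0 H
  atom 12: C, bond orders sum to 3 (valence 4) → 1 H
  atom 13: N, bond orders sum to 1 (valence 3) → 2 H
Totals → C:10, H:14, N:2, O:1.

C10H14N2O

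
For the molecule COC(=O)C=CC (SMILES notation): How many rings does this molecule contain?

0

In SMILES, each pair of matching ring-closure digits denotes one ring-closing bond; the number of such bonds equals the number of independent rings.
Ring-closure bonds here: 0.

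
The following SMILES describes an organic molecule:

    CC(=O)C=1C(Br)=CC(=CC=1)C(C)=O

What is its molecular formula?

Walk through each heavy atom and fill implicit hydrogens from standard valence (C 4, N 3, O 2, S 2, halogen 1):
  atom 1: C, bond orders sum to 1 (valence 4) → 3 H
  atom 2: C, bond orders sum to 4 (valence 4) → 0 H
  atom 3: O, bond orders sum to 2 (valence 2) → 0 H
  atom 4: C, bond orders sum to 4 (valence 4) → 0 H
  atom 5: C, bond orders sum to 4 (valence 4) → 0 H
  atom 6: Br (halogen, monovalent) → 0 H
  atom 7: C, bond orders sum to 3 (valence 4) → 1 H
  atom 8: C, bond orders sum to 4 (valence 4) → 0 H
  atom 9: C, bond orders sum to 3 (valence 4) → 1 H
  atom 10: C, bond orders sum to 3 (valence 4) → 1 H
  atom 11: C, bond orders sum to 4 (valence 4) → 0 H
  atom 12: C, bond orders sum to 1 (valence 4) → 3 H
  atom 13: O, bond orders sum to 2 (valence 2) → 0 H
Totals → C:10, H:9, Br:1, O:2.
In Hill order: C10H9BrO2.

C10H9BrO2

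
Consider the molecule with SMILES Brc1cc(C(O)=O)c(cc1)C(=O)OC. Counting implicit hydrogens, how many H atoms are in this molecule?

7

Walk through each heavy atom and fill implicit hydrogens from standard valence (C 4, N 3, O 2, S 2, halogen 1); for lowercase aromatic atoms, an aromatic c carries 1 H when it has two neighbours and 0 H with three, and aromatic n carries 0 H:
  atom 1: Br (halogen, monovalent) → 0 H
  atom 2: aromatic c, 3 neighbours → 0 H
  atom 3: aromatic c, 2 neighbours → 1 H
  atom 4: aromatic c, 3 neighbours → 0 H
  atom 5: C, bond orders sum to 4 (valence 4) → 0 H
  atom 6: O, bond orders sum to 1 (valence 2) → 1 H
  atom 7: O, bond orders sum to 2 (valence 2) → 0 H
  atom 8: aromatic c, 3 neighbours → 0 H
  atom 9: aromatic c, 2 neighbours → 1 H
  atom 10: aromatic c, 2 neighbours → 1 H
  atom 11: C, bond orders sum to 4 (valence 4) → 0 H
  atom 12: O, bond orders sum to 2 (valence 2) → 0 H
  atom 13: O, bond orders sum to 2 (valence 2) → 0 H
  atom 14: C, bond orders sum to 1 (valence 4) → 3 H
Total hydrogens: 7.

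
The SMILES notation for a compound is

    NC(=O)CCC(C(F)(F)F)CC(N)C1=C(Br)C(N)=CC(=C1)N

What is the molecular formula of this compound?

Walk through each heavy atom and fill implicit hydrogens from standard valence (C 4, N 3, O 2, S 2, halogen 1):
  atom 1: N, bond orders sum to 1 (valence 3) → 2 H
  atom 2: C, bond orders sum to 4 (valence 4) → 0 H
  atom 3: O, bond orders sum to 2 (valence 2) → 0 H
  atom 4: C, bond orders sum to 2 (valence 4) → 2 H
  atom 5: C, bond orders sum to 2 (valence 4) → 2 H
  atom 6: C, bond orders sum to 3 (valence 4) → 1 H
  atom 7: C, bond orders sum to 4 (valence 4) → 0 H
  atom 8: F (halogen, monovalent) → 0 H
  atom 9: F (halogen, monovalent) → 0 H
  atom 10: F (halogen, monovalent) → 0 H
  atom 11: C, bond orders sum to 2 (valence 4) → 2 H
  atom 12: C, bond orders sum to 3 (valence 4) → 1 H
  atom 13: N, bond orders sum to 1 (valence 3) → 2 H
  atom 14: C, bond orders sum to 4 (valence 4) → 0 H
  atom 15: C, bond orders sum to 4 (valence 4) → 0 H
  atom 16: Br (halogen, monovalent) → 0 H
  atom 17: C, bond orders sum to 4 (valence 4) → 0 H
  atom 18: N, bond orders sum to 1 (valence 3) → 2 H
  atom 19: C, bond orders sum to 3 (valence 4) → 1 H
  atom 20: C, bond orders sum to 4 (valence 4) → 0 H
  atom 21: C, bond orders sum to 3 (valence 4) → 1 H
  atom 22: N, bond orders sum to 1 (valence 3) → 2 H
Totals → C:13, H:18, Br:1, F:3, N:4, O:1.

C13H18BrF3N4O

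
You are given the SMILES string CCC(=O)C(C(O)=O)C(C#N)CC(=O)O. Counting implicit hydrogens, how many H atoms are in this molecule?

Walk through each heavy atom and fill implicit hydrogens from standard valence (C 4, N 3, O 2, S 2, halogen 1):
  atom 1: C, bond orders sum to 1 (valence 4) → 3 H
  atom 2: C, bond orders sum to 2 (valence 4) → 2 H
  atom 3: C, bond orders sum to 4 (valence 4) → 0 H
  atom 4: O, bond orders sum to 2 (valence 2) → 0 H
  atom 5: C, bond orders sum to 3 (valence 4) → 1 H
  atom 6: C, bond orders sum to 4 (valence 4) → 0 H
  atom 7: O, bond orders sum to 1 (valence 2) → 1 H
  atom 8: O, bond orders sum to 2 (valence 2) → 0 H
  atom 9: C, bond orders sum to 3 (valence 4) → 1 H
  atom 10: C, bond orders sum to 4 (valence 4) → 0 H
  atom 11: N, bond orders sum to 3 (valence 3) → 0 H
  atom 12: C, bond orders sum to 2 (valence 4) → 2 H
  atom 13: C, bond orders sum to 4 (valence 4) → 0 H
  atom 14: O, bond orders sum to 2 (valence 2) → 0 H
  atom 15: O, bond orders sum to 1 (valence 2) → 1 H
Total hydrogens: 11.

11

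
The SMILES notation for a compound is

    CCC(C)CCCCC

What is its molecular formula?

C9H20

Walk through each heavy atom and fill implicit hydrogens from standard valence (C 4, N 3, O 2, S 2, halogen 1):
  atom 1: C, bond orders sum to 1 (valence 4) → 3 H
  atom 2: C, bond orders sum to 2 (valence 4) → 2 H
  atom 3: C, bond orders sum to 3 (valence 4) → 1 H
  atom 4: C, bond orders sum to 1 (valence 4) → 3 H
  atom 5: C, bond orders sum to 2 (valence 4) → 2 H
  atom 6: C, bond orders sum to 2 (valence 4) → 2 H
  atom 7: C, bond orders sum to 2 (valence 4) → 2 H
  atom 8: C, bond orders sum to 2 (valence 4) → 2 H
  atom 9: C, bond orders sum to 1 (valence 4) → 3 H
Totals → C:9, H:20.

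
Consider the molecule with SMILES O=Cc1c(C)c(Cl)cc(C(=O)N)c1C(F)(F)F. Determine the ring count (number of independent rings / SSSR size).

In SMILES, each pair of matching ring-closure digits denotes one ring-closing bond; the number of such bonds equals the number of independent rings.
Ring-closure bonds here: 1.

1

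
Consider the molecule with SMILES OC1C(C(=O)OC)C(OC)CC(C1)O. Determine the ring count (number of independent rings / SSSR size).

1

In SMILES, each pair of matching ring-closure digits denotes one ring-closing bond; the number of such bonds equals the number of independent rings.
Ring-closure bonds here: 1.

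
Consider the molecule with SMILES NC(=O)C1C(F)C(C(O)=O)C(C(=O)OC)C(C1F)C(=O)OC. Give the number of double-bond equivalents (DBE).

Molecular formula: C12H15F2NO7.
DoU = (2C + 2 + N − H − X) / 2, where X is the halogen count and O/S are ignored.
    = (2·12 + 2 + 1 − 15 − 2) / 2 = 10 / 2 = 5.

5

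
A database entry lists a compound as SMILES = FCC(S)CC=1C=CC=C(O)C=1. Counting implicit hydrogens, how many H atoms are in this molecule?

11

Walk through each heavy atom and fill implicit hydrogens from standard valence (C 4, N 3, O 2, S 2, halogen 1):
  atom 1: F (halogen, monovalent) → 0 H
  atom 2: C, bond orders sum to 2 (valence 4) → 2 H
  atom 3: C, bond orders sum to 3 (valence 4) → 1 H
  atom 4: S, bond orders sum to 1 (valence 2) → 1 H
  atom 5: C, bond orders sum to 2 (valence 4) → 2 H
  atom 6: C, bond orders sum to 4 (valence 4) → 0 H
  atom 7: C, bond orders sum to 3 (valence 4) → 1 H
  atom 8: C, bond orders sum to 3 (valence 4) → 1 H
  atom 9: C, bond orders sum to 3 (valence 4) → 1 H
  atom 10: C, bond orders sum to 4 (valence 4) → 0 H
  atom 11: O, bond orders sum to 1 (valence 2) → 1 H
  atom 12: C, bond orders sum to 3 (valence 4) → 1 H
Total hydrogens: 11.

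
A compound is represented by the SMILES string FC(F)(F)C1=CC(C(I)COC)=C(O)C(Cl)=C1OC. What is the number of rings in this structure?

In SMILES, each pair of matching ring-closure digits denotes one ring-closing bond; the number of such bonds equals the number of independent rings.
Ring-closure bonds here: 1.

1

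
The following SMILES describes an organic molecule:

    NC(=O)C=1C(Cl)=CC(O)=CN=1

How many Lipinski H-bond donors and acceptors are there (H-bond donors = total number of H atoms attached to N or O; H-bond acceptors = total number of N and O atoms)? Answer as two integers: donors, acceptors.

3, 4

Donors: find every N or O and count the H atoms it carries.
  atom 1 (N): bond orders sum to 1 → 2 H
  atom 3 (O): bond orders sum to 2 → 0 H
  atom 9 (O): bond orders sum to 1 → 1 H
  atom 11 (N): bond orders sum to 3 → 0 H
Lipinski HBD = 3.
Acceptors: N atoms = 2, O atoms = 2 → HBA = 4.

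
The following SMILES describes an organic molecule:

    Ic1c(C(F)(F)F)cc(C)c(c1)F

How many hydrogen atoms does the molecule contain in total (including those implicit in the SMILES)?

5

Walk through each heavy atom and fill implicit hydrogens from standard valence (C 4, N 3, O 2, S 2, halogen 1); for lowercase aromatic atoms, an aromatic c carries 1 H when it has two neighbours and 0 H with three, and aromatic n carries 0 H:
  atom 1: I (halogen, monovalent) → 0 H
  atom 2: aromatic c, 3 neighbours → 0 H
  atom 3: aromatic c, 3 neighbours → 0 H
  atom 4: C, bond orders sum to 4 (valence 4) → 0 H
  atom 5: F (halogen, monovalent) → 0 H
  atom 6: F (halogen, monovalent) → 0 H
  atom 7: F (halogen, monovalent) → 0 H
  atom 8: aromatic c, 2 neighbours → 1 H
  atom 9: aromatic c, 3 neighbours → 0 H
  atom 10: C, bond orders sum to 1 (valence 4) → 3 H
  atom 11: aromatic c, 3 neighbours → 0 H
  atom 12: aromatic c, 2 neighbours → 1 H
  atom 13: F (halogen, monovalent) → 0 H
Total hydrogens: 5.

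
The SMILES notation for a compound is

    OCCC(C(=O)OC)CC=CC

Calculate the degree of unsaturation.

2

Degree of unsaturation = (number of rings) + (number of π bonds).
Ring closures in the SMILES: 0.
π bonds: 2 double bonds (each 1 DoU) → 2 DoU from unsaturation.
Total DoU = 0 + 2 = 2.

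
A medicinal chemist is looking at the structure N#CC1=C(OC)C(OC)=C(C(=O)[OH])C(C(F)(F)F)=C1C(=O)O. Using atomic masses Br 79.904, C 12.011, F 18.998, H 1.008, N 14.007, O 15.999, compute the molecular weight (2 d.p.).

First, the molecular formula is C12H8F3NO6 (counting implicit H from valence).
  C: 12 × 12.011 = 144.132
  F: 3 × 18.998 = 56.994
  H: 8 × 1.008 = 8.064
  N: 1 × 14.007 = 14.007
  O: 6 × 15.999 = 95.994
Sum: 12×12.011 + 3×18.998 + 8×1.008 + 1×14.007 + 6×15.999 = 319.191 → 319.19 g/mol.

319.19 g/mol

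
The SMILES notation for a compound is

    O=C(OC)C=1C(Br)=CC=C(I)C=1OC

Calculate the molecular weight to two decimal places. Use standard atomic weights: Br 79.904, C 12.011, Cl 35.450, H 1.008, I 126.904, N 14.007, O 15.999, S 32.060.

370.97 g/mol

First, the molecular formula is C9H8BrIO3 (counting implicit H from valence).
  Br: 1 × 79.904 = 79.904
  C: 9 × 12.011 = 108.099
  H: 8 × 1.008 = 8.064
  I: 1 × 126.904 = 126.904
  O: 3 × 15.999 = 47.997
Sum: 1×79.904 + 9×12.011 + 8×1.008 + 1×126.904 + 3×15.999 = 370.968 → 370.97 g/mol.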